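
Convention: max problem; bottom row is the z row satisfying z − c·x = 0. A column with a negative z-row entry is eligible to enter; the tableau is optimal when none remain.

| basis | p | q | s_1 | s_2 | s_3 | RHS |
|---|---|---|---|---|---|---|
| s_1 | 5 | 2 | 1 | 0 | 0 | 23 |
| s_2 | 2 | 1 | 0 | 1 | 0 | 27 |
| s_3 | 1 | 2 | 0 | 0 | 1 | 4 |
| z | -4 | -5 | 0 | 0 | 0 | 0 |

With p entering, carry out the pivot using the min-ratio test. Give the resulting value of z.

Ratio test on column p — row 1: 23/5 = 23/5; row 2: 27/2 = 27/2; row 3: 4/1 = 4. Minimum is 4 at row 3 (s_3 leaves); pivot element 1.
Pivot on row 3; the z-row RHS becomes 0 − (-4)·4 = 16.

16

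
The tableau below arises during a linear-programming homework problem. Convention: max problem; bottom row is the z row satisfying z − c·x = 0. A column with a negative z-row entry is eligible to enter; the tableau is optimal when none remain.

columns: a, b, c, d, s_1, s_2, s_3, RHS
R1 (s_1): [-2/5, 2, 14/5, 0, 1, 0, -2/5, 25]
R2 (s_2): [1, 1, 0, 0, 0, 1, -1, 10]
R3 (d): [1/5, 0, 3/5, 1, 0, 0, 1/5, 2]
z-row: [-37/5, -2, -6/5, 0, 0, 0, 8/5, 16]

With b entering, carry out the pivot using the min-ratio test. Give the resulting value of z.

Ratio test on column b — row 1: 25/2 = 25/2; row 2: 10/1 = 10; row 3: entry 0 ≤ 0. Minimum is 10 at row 2 (s_2 leaves); pivot element 1.
Pivot on row 2; the z-row RHS becomes 16 − (-2)·10 = 36.

36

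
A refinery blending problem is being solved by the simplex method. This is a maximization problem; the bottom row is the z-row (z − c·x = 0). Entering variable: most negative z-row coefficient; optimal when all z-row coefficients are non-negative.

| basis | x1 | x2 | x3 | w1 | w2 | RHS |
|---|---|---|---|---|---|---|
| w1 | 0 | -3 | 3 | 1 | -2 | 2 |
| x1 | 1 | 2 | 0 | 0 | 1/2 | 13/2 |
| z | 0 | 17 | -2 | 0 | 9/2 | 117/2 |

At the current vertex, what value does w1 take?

2

w1 is basic (row 1); its value is the RHS of that row, 2.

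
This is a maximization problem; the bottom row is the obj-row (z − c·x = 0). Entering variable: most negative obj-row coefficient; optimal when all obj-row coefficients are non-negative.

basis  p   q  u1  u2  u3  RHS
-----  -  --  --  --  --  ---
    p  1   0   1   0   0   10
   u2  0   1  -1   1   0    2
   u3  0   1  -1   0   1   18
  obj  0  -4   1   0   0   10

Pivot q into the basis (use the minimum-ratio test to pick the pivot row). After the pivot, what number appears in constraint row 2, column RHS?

Ratio test on column q — row 1: entry 0 ≤ 0; row 2: 2/1 = 2; row 3: 18/1 = 18. Minimum is 2 at row 2 (u2 leaves); pivot element 1.
Divide row 2 by 1; eliminate column q from the other rows.
In the new row 2, the RHS entry is the old entry divided by the pivot: 2/1 = 2.

2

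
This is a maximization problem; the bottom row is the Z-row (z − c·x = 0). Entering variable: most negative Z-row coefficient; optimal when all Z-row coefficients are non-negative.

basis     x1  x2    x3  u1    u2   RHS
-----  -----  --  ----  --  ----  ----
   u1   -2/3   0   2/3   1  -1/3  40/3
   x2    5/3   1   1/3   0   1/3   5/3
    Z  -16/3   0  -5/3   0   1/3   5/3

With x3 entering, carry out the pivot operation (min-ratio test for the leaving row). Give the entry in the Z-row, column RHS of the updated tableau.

Ratio test on column x3 — row 1: (40/3)/(2/3) = 20; row 2: (5/3)/(1/3) = 5. Minimum is 5 at row 2 (x2 leaves); pivot element 1/3.
Divide row 2 by 1/3; eliminate column x3 from the other rows.
Z-row update in column RHS: 5/3 − (-5/3)·5 = 10.

10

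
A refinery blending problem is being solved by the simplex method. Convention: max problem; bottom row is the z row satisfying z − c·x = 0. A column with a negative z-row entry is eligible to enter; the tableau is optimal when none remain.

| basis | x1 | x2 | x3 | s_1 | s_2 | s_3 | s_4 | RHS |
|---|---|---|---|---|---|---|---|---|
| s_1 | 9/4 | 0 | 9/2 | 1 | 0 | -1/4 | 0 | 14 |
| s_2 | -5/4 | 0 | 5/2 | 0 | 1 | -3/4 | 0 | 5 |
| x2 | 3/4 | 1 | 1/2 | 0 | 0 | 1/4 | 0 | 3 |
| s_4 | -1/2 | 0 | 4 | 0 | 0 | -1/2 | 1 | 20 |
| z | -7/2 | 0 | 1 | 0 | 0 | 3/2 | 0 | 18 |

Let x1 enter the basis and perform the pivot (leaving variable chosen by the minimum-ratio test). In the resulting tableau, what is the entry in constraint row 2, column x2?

5/3

Ratio test on column x1 — row 1: 14/(9/4) = 56/9; row 2: entry -5/4 ≤ 0; row 3: 3/(3/4) = 4; row 4: entry -1/2 ≤ 0. Minimum is 4 at row 3 (x2 leaves); pivot element 3/4.
Divide row 3 by 3/4; eliminate column x1 from the other rows.
Row 2 update in column x2: 0 − (-5/4)·(4/3) = 5/3.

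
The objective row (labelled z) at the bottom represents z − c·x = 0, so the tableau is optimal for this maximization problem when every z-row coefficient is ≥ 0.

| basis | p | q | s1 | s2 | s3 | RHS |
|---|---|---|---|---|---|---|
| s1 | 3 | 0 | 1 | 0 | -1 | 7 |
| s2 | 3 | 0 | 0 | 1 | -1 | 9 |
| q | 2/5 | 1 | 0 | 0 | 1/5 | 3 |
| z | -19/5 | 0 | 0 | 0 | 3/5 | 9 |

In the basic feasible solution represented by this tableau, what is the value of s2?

s2 is basic (row 2); its value is the RHS of that row, 9.

9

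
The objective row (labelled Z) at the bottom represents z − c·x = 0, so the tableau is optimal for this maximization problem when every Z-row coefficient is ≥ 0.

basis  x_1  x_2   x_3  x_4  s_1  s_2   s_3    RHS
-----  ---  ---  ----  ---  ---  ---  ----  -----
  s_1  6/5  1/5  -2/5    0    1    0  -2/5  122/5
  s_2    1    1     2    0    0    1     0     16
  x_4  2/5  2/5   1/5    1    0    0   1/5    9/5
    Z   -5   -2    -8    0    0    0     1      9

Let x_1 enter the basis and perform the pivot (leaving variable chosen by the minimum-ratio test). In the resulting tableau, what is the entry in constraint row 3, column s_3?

Ratio test on column x_1 — row 1: (122/5)/(6/5) = 61/3; row 2: 16/1 = 16; row 3: (9/5)/(2/5) = 9/2. Minimum is 9/2 at row 3 (x_4 leaves); pivot element 2/5.
Divide row 3 by 2/5; eliminate column x_1 from the other rows.
In the new row 3, the s_3 entry is the old entry divided by the pivot: (1/5)/(2/5) = 1/2.

1/2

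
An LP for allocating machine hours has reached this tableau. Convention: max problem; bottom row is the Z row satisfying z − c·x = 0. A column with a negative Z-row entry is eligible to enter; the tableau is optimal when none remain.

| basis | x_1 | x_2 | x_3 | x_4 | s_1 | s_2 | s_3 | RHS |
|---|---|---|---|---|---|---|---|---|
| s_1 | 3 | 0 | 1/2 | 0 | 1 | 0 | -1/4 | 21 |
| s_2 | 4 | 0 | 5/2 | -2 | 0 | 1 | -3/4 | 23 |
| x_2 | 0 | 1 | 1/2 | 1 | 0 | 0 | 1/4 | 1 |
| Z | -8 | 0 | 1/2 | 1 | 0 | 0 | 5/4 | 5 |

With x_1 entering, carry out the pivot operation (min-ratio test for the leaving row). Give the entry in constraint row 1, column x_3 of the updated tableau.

-11/8

Ratio test on column x_1 — row 1: 21/3 = 7; row 2: 23/4 = 23/4; row 3: entry 0 ≤ 0. Minimum is 23/4 at row 2 (s_2 leaves); pivot element 4.
Divide row 2 by 4; eliminate column x_1 from the other rows.
Row 1 update in column x_3: 1/2 − 3·(5/8) = -11/8.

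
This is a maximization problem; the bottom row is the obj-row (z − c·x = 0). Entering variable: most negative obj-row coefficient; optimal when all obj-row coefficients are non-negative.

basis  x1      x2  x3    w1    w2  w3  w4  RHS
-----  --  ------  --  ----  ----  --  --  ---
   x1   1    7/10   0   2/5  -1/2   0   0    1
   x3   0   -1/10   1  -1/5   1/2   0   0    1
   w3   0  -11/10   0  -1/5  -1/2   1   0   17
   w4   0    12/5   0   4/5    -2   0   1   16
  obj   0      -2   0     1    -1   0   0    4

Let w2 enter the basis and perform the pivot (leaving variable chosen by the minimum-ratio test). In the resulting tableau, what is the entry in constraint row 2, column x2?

Ratio test on column w2 — row 1: entry -1/2 ≤ 0; row 2: 1/(1/2) = 2; row 3: entry -1/2 ≤ 0; row 4: entry -2 ≤ 0. Minimum is 2 at row 2 (x3 leaves); pivot element 1/2.
Divide row 2 by 1/2; eliminate column w2 from the other rows.
In the new row 2, the x2 entry is the old entry divided by the pivot: (-1/10)/(1/2) = -1/5.

-1/5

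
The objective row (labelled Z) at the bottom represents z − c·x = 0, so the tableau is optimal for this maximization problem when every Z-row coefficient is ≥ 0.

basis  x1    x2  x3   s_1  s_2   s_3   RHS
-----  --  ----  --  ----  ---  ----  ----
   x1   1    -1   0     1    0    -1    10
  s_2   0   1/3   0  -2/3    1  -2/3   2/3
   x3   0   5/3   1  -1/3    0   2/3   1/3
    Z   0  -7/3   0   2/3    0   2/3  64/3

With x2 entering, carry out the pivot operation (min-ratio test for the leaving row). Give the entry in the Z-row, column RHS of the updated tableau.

109/5

Ratio test on column x2 — row 1: entry -1 ≤ 0; row 2: (2/3)/(1/3) = 2; row 3: (1/3)/(5/3) = 1/5. Minimum is 1/5 at row 3 (x3 leaves); pivot element 5/3.
Divide row 3 by 5/3; eliminate column x2 from the other rows.
Z-row update in column RHS: 64/3 − (-7/3)·(1/5) = 109/5.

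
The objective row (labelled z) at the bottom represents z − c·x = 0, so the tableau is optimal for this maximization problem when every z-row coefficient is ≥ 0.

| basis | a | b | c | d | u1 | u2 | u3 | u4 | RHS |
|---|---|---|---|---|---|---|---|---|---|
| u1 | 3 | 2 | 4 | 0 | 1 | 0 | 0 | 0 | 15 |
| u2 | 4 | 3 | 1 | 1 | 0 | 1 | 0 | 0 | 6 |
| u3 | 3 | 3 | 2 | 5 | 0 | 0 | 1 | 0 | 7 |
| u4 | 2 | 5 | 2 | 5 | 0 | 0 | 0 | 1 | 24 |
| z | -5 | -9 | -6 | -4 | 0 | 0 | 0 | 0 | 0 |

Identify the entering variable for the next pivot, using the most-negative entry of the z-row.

b

Negative z-row entries: a: -5, b: -9, c: -6, d: -4.
The most negative is -9 in column b, so b enters.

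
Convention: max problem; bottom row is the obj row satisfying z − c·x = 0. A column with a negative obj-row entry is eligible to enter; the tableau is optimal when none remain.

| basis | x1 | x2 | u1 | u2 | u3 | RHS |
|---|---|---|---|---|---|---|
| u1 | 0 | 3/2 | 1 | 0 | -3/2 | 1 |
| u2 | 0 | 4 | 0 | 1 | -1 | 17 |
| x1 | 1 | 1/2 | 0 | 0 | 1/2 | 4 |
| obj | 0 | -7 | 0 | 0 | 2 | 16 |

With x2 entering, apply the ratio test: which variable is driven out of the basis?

u1

Column x2 entries and ratios — u1: 1/(3/2) = 2/3; u2: 17/4 = 17/4; x1: 4/(1/2) = 8.
Smallest ratio is 2/3 in the row of u1, so u1 leaves.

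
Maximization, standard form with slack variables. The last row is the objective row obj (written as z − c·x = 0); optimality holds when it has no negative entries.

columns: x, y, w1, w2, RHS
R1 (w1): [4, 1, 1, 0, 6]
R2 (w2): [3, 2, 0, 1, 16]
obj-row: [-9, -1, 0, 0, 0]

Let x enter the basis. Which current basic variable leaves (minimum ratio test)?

Column x entries and ratios — w1: 6/4 = 3/2; w2: 16/3 = 16/3.
Smallest ratio is 3/2 in the row of w1, so w1 leaves.

w1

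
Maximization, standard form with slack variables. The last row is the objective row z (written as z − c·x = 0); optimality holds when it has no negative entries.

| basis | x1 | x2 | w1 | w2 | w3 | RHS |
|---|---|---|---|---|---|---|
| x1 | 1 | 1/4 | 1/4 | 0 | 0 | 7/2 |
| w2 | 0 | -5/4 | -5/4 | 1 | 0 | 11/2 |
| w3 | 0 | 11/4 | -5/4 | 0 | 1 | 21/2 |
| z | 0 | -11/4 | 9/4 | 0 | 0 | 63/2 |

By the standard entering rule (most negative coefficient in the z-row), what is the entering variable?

x2

Negative z-row entries: x2: -11/4.
The most negative is -11/4 in column x2, so x2 enters.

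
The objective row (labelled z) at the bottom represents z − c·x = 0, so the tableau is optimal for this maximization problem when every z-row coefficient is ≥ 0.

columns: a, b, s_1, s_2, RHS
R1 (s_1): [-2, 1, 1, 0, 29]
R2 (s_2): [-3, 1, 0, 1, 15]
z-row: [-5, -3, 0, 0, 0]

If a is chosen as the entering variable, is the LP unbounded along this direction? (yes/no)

Every constraint-row entry in column a is ≤ 0, so increasing a is unbounded.

yes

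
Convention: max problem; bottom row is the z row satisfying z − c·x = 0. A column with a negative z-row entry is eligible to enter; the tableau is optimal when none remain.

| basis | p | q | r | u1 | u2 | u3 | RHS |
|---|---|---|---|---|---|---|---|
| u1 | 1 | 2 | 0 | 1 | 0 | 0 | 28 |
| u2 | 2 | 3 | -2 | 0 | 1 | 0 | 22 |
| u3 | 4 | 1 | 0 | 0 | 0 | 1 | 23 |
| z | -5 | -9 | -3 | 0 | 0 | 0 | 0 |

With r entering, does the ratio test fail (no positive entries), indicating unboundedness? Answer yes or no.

yes

Every constraint-row entry in column r is ≤ 0, so increasing r is unbounded.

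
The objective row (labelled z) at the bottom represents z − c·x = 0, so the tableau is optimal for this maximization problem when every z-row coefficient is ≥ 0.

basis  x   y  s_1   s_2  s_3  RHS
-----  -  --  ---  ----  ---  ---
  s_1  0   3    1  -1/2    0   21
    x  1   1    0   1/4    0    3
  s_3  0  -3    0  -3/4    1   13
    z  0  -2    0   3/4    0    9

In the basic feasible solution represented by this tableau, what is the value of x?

x is basic (row 2); its value is the RHS of that row, 3.

3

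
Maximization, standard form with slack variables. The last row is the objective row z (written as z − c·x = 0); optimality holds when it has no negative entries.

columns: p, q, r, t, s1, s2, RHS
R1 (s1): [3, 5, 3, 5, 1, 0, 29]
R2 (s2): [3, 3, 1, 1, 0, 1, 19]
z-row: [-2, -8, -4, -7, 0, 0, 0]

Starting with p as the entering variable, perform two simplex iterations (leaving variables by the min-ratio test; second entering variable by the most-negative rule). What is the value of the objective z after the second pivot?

57/2

Ratio test on column p — row 1: 29/3 = 29/3; row 2: 19/3 = 19/3. Minimum is 19/3 at row 2 (s2 leaves); pivot element 3.
Pivot on row 2; the z-row RHS becomes 0 − (-2)·(19/3) = 38/3.
Next entering variable (most negative z-row entry -19/3): t.
Ratio test on column t — row 1: 10/4 = 5/2; row 2: (19/3)/(1/3) = 19. Minimum is 5/2 at row 1 (s1 leaves); pivot element 4.
After the second pivot the z-row RHS is 38/3 − (-19/3)·(5/2) = 57/2.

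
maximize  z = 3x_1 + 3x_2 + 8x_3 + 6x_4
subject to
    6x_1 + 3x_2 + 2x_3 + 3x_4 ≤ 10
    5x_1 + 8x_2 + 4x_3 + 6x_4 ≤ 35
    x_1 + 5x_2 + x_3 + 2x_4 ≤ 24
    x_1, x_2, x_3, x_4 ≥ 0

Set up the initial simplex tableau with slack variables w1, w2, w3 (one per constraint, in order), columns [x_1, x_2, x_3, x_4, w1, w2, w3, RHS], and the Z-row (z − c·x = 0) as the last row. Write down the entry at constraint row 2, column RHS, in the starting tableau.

The RHS of constraint 2 is b_2 = 35.

35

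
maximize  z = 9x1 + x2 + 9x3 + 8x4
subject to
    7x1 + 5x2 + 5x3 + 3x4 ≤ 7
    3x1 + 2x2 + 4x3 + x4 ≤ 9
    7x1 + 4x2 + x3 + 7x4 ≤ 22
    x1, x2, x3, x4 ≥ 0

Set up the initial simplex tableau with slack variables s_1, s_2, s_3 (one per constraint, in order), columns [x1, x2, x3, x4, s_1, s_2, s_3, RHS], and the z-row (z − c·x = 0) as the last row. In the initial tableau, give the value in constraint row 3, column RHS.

The RHS of constraint 3 is b_3 = 22.

22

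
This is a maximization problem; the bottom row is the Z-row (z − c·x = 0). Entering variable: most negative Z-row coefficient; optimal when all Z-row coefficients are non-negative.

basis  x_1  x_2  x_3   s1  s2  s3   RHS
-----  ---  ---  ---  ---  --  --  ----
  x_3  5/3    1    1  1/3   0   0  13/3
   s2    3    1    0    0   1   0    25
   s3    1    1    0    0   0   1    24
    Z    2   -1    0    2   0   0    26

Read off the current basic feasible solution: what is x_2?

x_2 is not in the basis, so in the current basic feasible solution x_2 = 0.

0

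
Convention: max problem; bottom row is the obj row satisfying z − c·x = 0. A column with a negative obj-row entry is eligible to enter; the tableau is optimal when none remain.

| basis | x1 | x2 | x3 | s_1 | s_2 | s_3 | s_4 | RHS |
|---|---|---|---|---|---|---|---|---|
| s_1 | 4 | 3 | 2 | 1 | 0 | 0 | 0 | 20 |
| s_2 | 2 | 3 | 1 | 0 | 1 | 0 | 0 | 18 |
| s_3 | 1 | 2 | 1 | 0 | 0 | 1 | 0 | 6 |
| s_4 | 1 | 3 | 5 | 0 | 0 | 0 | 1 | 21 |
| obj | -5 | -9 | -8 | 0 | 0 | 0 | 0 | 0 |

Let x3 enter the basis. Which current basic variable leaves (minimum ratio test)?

Column x3 entries and ratios — s_1: 20/2 = 10; s_2: 18/1 = 18; s_3: 6/1 = 6; s_4: 21/5 = 21/5.
Smallest ratio is 21/5 in the row of s_4, so s_4 leaves.

s_4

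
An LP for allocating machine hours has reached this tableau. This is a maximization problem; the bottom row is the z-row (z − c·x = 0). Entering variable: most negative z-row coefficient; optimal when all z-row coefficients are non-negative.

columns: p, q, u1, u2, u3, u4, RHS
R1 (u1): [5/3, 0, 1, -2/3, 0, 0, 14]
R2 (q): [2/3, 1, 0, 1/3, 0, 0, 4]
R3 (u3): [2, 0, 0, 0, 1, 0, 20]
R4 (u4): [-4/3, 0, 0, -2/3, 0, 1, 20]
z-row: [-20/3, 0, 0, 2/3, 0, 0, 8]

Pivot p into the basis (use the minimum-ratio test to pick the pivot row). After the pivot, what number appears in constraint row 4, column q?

Ratio test on column p — row 1: 14/(5/3) = 42/5; row 2: 4/(2/3) = 6; row 3: 20/2 = 10; row 4: entry -4/3 ≤ 0. Minimum is 6 at row 2 (q leaves); pivot element 2/3.
Divide row 2 by 2/3; eliminate column p from the other rows.
Row 4 update in column q: 0 − (-4/3)·(3/2) = 2.

2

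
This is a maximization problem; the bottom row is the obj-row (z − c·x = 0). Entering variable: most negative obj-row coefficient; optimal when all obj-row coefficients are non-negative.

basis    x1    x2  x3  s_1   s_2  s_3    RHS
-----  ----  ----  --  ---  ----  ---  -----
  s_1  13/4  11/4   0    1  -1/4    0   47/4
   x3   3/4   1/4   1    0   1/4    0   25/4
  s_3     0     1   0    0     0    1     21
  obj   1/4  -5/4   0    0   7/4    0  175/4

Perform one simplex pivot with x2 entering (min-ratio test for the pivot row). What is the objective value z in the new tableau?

Ratio test on column x2 — row 1: (47/4)/(11/4) = 47/11; row 2: (25/4)/(1/4) = 25; row 3: 21/1 = 21. Minimum is 47/11 at row 1 (s_1 leaves); pivot element 11/4.
Pivot on row 1; the obj-row RHS becomes 175/4 − (-5/4)·(47/11) = 540/11.

540/11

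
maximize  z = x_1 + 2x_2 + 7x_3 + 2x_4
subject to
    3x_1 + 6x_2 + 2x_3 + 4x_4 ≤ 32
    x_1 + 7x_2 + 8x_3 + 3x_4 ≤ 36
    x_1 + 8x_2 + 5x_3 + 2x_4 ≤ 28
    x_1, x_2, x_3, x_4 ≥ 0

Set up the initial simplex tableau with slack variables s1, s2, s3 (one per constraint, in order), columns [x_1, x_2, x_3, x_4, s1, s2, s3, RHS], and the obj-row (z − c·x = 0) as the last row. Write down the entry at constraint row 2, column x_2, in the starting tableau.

7

Constraint 2 has coefficient 7 on x_2.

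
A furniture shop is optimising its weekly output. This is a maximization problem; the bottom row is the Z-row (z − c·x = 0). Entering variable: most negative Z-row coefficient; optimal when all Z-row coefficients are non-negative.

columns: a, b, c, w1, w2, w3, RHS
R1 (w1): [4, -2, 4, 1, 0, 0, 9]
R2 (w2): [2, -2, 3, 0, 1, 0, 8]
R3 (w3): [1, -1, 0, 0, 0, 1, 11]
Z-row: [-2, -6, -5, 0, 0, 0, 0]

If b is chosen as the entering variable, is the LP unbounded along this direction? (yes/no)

yes

Every constraint-row entry in column b is ≤ 0, so increasing b is unbounded.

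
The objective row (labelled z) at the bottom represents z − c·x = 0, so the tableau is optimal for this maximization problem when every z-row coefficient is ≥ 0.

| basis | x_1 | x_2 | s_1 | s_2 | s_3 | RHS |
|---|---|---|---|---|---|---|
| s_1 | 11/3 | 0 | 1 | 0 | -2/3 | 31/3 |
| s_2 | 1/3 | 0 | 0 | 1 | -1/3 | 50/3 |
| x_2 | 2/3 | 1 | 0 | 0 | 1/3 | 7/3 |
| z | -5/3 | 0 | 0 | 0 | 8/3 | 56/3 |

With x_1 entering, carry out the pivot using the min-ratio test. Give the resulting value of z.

257/11

Ratio test on column x_1 — row 1: (31/3)/(11/3) = 31/11; row 2: (50/3)/(1/3) = 50; row 3: (7/3)/(2/3) = 7/2. Minimum is 31/11 at row 1 (s_1 leaves); pivot element 11/3.
Pivot on row 1; the z-row RHS becomes 56/3 − (-5/3)·(31/11) = 257/11.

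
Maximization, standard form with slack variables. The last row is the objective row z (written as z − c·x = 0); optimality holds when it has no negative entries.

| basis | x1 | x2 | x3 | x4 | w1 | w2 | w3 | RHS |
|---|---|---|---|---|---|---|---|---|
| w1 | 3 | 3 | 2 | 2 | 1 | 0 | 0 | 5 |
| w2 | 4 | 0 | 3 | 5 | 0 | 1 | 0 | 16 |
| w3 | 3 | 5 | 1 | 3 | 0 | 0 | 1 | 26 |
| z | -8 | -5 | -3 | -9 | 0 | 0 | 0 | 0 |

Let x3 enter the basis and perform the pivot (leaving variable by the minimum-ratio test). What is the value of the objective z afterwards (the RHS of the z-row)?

Ratio test on column x3 — row 1: 5/2 = 5/2; row 2: 16/3 = 16/3; row 3: 26/1 = 26. Minimum is 5/2 at row 1 (w1 leaves); pivot element 2.
Pivot on row 1; the z-row RHS becomes 0 − (-3)·(5/2) = 15/2.

15/2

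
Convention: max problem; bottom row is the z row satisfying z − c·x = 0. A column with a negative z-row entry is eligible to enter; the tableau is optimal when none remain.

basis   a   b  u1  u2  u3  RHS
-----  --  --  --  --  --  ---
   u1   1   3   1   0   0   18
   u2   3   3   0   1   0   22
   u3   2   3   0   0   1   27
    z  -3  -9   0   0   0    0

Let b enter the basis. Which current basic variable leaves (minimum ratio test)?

u1

Column b entries and ratios — u1: 18/3 = 6; u2: 22/3 = 22/3; u3: 27/3 = 9.
Smallest ratio is 6 in the row of u1, so u1 leaves.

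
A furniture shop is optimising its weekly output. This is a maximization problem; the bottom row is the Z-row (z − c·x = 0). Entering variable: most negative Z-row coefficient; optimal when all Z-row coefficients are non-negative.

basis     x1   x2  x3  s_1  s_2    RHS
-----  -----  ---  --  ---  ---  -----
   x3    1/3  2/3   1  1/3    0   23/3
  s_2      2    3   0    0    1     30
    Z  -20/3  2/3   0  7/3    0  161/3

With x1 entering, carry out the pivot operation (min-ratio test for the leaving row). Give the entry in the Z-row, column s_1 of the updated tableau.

7/3

Ratio test on column x1 — row 1: (23/3)/(1/3) = 23; row 2: 30/2 = 15. Minimum is 15 at row 2 (s_2 leaves); pivot element 2.
Divide row 2 by 2; eliminate column x1 from the other rows.
Z-row update in column s_1: 7/3 − (-20/3)·0 = 7/3.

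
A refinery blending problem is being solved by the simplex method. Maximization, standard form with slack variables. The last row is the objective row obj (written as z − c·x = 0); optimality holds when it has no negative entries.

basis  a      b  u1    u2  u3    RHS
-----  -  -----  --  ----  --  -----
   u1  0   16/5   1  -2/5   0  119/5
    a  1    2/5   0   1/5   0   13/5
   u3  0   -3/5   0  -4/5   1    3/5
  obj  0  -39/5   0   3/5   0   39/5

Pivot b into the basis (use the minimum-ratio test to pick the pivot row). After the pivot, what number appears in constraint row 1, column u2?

-2

Ratio test on column b — row 1: (119/5)/(16/5) = 119/16; row 2: (13/5)/(2/5) = 13/2; row 3: entry -3/5 ≤ 0. Minimum is 13/2 at row 2 (a leaves); pivot element 2/5.
Divide row 2 by 2/5; eliminate column b from the other rows.
Row 1 update in column u2: -2/5 − (16/5)·(1/2) = -2.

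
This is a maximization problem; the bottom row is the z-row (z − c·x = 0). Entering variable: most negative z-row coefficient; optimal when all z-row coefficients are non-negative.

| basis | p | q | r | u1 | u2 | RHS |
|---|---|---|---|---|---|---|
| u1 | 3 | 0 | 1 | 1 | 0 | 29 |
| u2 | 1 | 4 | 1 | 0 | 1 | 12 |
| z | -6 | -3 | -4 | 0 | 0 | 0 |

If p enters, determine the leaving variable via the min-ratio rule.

Column p entries and ratios — u1: 29/3 = 29/3; u2: 12/1 = 12.
Smallest ratio is 29/3 in the row of u1, so u1 leaves.

u1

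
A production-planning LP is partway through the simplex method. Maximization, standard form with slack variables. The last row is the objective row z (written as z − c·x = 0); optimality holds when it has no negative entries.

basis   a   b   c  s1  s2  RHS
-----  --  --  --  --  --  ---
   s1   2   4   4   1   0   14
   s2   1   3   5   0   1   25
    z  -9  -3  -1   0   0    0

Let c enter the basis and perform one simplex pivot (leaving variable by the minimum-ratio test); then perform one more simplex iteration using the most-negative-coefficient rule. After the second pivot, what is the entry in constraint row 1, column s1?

Ratio test on column c — row 1: 14/4 = 7/2; row 2: 25/5 = 5. Minimum is 7/2 at row 1 (s1 leaves); pivot element 4.
Divide row 1 by 4; eliminate column c from the other rows.
Second iteration: most negative z-row entry is -17/2 in column a, so a enters.
Ratio test on column a — row 1: (7/2)/(1/2) = 7; row 2: entry -3/2 ≤ 0. Minimum is 7 at row 1 (c leaves); pivot element 1/2.
Divide row 1 by 1/2; eliminate column a from the other rows.
After both pivots, the entry at constraint row 1, column s1 is 1/2.

1/2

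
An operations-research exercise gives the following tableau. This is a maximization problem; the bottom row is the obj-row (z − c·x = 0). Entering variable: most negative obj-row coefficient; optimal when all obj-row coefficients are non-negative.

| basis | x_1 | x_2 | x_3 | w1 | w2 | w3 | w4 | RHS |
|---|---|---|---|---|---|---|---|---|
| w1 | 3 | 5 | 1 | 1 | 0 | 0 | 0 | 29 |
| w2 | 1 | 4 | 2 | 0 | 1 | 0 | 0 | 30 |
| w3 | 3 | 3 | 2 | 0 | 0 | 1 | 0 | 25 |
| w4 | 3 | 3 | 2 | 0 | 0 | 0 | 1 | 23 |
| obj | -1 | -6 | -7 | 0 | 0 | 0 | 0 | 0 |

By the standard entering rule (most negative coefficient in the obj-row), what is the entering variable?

x_3

Negative obj-row entries: x_1: -1, x_2: -6, x_3: -7.
The most negative is -7 in column x_3, so x_3 enters.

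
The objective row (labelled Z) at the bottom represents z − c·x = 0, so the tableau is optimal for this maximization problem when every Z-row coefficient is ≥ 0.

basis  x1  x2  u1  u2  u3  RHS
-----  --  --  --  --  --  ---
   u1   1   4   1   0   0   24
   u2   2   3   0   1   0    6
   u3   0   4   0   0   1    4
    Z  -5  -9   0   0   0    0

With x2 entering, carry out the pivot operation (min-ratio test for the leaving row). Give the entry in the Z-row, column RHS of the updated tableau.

9

Ratio test on column x2 — row 1: 24/4 = 6; row 2: 6/3 = 2; row 3: 4/4 = 1. Minimum is 1 at row 3 (u3 leaves); pivot element 4.
Divide row 3 by 4; eliminate column x2 from the other rows.
Z-row update in column RHS: 0 − (-9)·1 = 9.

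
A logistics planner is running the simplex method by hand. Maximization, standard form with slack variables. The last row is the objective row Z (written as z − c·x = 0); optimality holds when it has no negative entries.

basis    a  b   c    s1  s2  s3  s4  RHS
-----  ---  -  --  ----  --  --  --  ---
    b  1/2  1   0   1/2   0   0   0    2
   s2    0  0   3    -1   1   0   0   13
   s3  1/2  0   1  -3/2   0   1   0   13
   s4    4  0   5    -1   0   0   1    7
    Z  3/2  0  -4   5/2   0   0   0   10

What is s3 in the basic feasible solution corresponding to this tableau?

s3 is basic (row 3); its value is the RHS of that row, 13.

13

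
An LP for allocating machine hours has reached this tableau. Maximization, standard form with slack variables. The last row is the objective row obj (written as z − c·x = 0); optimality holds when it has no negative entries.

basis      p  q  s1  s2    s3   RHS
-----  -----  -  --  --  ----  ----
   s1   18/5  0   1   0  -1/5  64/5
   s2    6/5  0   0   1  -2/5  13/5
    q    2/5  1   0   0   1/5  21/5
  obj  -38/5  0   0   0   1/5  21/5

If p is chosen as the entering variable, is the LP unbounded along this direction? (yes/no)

Column p has positive entries in row(s) 1, 2, 3, so the ratio test bounds it — not unbounded.

no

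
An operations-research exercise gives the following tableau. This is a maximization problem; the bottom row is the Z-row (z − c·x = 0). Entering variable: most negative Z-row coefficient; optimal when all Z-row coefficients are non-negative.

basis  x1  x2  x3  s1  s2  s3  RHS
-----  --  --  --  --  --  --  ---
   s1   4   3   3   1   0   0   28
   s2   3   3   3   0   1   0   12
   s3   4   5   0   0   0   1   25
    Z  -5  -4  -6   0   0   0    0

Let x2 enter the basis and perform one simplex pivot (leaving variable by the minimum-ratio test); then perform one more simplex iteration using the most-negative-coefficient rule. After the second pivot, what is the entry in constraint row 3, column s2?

Ratio test on column x2 — row 1: 28/3 = 28/3; row 2: 12/3 = 4; row 3: 25/5 = 5. Minimum is 4 at row 2 (s2 leaves); pivot element 3.
Divide row 2 by 3; eliminate column x2 from the other rows.
Second iteration: most negative Z-row entry is -2 in column x3, so x3 enters.
Ratio test on column x3 — row 1: entry 0 ≤ 0; row 2: 4/1 = 4; row 3: entry -5 ≤ 0. Minimum is 4 at row 2 (x2 leaves); pivot element 1.
Divide row 2 by 1; eliminate column x3 from the other rows.
After both pivots, the entry at constraint row 3, column s2 is 0.

0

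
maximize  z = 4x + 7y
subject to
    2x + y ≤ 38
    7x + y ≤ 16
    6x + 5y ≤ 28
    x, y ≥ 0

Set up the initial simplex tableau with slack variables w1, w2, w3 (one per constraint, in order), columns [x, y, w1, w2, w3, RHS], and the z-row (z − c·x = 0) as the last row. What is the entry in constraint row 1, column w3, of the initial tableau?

Slack w3 belongs to constraint 3; its column is the unit vector e_3, so the entry in row 1 is 0.

0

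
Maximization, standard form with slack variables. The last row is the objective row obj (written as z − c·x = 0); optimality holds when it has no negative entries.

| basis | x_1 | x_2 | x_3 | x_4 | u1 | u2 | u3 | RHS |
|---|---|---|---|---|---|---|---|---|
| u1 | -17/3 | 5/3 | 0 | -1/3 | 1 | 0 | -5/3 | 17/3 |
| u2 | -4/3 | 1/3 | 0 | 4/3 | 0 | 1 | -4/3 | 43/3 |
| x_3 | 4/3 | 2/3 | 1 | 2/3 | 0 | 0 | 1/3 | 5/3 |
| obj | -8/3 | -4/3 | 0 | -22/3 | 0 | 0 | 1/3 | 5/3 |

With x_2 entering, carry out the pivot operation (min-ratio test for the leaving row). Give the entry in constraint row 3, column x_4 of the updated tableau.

1

Ratio test on column x_2 — row 1: (17/3)/(5/3) = 17/5; row 2: (43/3)/(1/3) = 43; row 3: (5/3)/(2/3) = 5/2. Minimum is 5/2 at row 3 (x_3 leaves); pivot element 2/3.
Divide row 3 by 2/3; eliminate column x_2 from the other rows.
In the new row 3, the x_4 entry is the old entry divided by the pivot: (2/3)/(2/3) = 1.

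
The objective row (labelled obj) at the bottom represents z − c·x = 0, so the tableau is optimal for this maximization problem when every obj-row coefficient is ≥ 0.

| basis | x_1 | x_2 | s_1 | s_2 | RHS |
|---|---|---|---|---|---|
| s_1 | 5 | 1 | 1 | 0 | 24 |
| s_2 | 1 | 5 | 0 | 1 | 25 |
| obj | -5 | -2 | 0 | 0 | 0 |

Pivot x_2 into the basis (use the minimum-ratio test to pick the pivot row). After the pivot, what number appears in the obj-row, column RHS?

10

Ratio test on column x_2 — row 1: 24/1 = 24; row 2: 25/5 = 5. Minimum is 5 at row 2 (s_2 leaves); pivot element 5.
Divide row 2 by 5; eliminate column x_2 from the other rows.
obj-row update in column RHS: 0 − (-2)·5 = 10.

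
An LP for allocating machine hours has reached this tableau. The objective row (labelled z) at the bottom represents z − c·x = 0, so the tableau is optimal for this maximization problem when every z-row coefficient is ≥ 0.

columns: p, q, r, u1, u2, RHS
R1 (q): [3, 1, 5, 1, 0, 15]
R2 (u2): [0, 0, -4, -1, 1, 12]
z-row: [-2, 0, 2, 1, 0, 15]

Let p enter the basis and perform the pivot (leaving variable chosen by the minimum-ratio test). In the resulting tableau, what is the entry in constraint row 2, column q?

0

Ratio test on column p — row 1: 15/3 = 5; row 2: entry 0 ≤ 0. Minimum is 5 at row 1 (q leaves); pivot element 3.
Divide row 1 by 3; eliminate column p from the other rows.
Row 2 update in column q: 0 − 0·(1/3) = 0.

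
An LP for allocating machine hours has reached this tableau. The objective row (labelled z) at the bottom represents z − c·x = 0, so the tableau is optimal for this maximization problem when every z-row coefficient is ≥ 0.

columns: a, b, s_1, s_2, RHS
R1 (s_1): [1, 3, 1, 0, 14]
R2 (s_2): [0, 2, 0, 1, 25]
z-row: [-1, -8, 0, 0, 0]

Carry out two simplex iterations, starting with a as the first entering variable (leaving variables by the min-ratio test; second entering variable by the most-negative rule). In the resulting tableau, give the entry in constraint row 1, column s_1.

1/3

Ratio test on column a — row 1: 14/1 = 14; row 2: entry 0 ≤ 0. Minimum is 14 at row 1 (s_1 leaves); pivot element 1.
Divide row 1 by 1; eliminate column a from the other rows.
Second iteration: most negative z-row entry is -5 in column b, so b enters.
Ratio test on column b — row 1: 14/3 = 14/3; row 2: 25/2 = 25/2. Minimum is 14/3 at row 1 (a leaves); pivot element 3.
Divide row 1 by 3; eliminate column b from the other rows.
After both pivots, the entry at constraint row 1, column s_1 is 1/3.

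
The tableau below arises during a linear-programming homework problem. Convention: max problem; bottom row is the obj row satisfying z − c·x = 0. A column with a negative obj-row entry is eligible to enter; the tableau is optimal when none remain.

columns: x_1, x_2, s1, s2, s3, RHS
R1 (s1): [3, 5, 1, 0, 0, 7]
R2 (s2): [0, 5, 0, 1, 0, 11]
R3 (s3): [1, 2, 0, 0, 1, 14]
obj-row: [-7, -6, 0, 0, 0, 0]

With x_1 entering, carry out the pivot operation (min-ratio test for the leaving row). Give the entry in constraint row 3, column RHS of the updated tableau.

35/3

Ratio test on column x_1 — row 1: 7/3 = 7/3; row 2: entry 0 ≤ 0; row 3: 14/1 = 14. Minimum is 7/3 at row 1 (s1 leaves); pivot element 3.
Divide row 1 by 3; eliminate column x_1 from the other rows.
Row 3 update in column RHS: 14 − 1·(7/3) = 35/3.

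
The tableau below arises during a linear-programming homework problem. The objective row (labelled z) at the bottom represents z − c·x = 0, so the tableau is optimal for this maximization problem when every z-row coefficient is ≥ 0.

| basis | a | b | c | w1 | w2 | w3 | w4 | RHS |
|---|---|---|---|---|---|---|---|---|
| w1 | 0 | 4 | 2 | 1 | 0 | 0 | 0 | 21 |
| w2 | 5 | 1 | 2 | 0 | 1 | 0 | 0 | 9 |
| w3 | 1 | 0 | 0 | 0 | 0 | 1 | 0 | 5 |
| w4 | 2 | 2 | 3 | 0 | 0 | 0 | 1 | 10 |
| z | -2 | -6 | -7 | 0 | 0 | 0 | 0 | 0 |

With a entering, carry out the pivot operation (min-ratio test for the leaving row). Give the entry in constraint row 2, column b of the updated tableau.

Ratio test on column a — row 1: entry 0 ≤ 0; row 2: 9/5 = 9/5; row 3: 5/1 = 5; row 4: 10/2 = 5. Minimum is 9/5 at row 2 (w2 leaves); pivot element 5.
Divide row 2 by 5; eliminate column a from the other rows.
In the new row 2, the b entry is the old entry divided by the pivot: 1/5 = 1/5.

1/5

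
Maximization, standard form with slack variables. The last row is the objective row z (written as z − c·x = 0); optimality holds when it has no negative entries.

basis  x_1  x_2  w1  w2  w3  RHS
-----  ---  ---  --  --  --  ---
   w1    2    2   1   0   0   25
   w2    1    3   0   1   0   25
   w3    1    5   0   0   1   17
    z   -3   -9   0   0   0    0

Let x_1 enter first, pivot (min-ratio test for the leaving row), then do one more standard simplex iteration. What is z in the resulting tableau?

Ratio test on column x_1 — row 1: 25/2 = 25/2; row 2: 25/1 = 25; row 3: 17/1 = 17. Minimum is 25/2 at row 1 (w1 leaves); pivot element 2.
Pivot on row 1; the z-row RHS becomes 0 − (-3)·(25/2) = 75/2.
Next entering variable (most negative z-row entry -6): x_2.
Ratio test on column x_2 — row 1: (25/2)/1 = 25/2; row 2: (25/2)/2 = 25/4; row 3: (9/2)/4 = 9/8. Minimum is 9/8 at row 3 (w3 leaves); pivot element 4.
After the second pivot the z-row RHS is 75/2 − (-6)·(9/8) = 177/4.

177/4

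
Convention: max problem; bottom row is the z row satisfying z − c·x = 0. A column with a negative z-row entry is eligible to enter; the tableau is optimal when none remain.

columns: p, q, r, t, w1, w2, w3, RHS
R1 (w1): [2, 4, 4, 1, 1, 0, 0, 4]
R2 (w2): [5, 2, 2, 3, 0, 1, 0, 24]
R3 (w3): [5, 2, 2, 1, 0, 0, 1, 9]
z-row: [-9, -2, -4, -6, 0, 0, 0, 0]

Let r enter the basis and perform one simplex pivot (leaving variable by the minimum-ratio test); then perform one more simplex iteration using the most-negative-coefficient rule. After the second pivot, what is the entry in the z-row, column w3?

7/4

Ratio test on column r — row 1: 4/4 = 1; row 2: 24/2 = 12; row 3: 9/2 = 9/2. Minimum is 1 at row 1 (w1 leaves); pivot element 4.
Divide row 1 by 4; eliminate column r from the other rows.
Second iteration: most negative z-row entry is -7 in column p, so p enters.
Ratio test on column p — row 1: 1/(1/2) = 2; row 2: 22/4 = 11/2; row 3: 7/4 = 7/4. Minimum is 7/4 at row 3 (w3 leaves); pivot element 4.
Divide row 3 by 4; eliminate column p from the other rows.
After both pivots, the entry at the z-row, column w3 is 7/4.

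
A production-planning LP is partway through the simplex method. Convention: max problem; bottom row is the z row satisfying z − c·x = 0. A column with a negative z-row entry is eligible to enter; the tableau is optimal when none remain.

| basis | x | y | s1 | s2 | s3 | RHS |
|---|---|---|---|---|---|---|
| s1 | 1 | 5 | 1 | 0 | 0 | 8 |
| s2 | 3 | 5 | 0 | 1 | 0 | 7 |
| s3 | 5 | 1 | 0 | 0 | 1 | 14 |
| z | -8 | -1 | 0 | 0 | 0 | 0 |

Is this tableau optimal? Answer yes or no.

no

The z-row has a negative entry -8 in column x, so it is not optimal.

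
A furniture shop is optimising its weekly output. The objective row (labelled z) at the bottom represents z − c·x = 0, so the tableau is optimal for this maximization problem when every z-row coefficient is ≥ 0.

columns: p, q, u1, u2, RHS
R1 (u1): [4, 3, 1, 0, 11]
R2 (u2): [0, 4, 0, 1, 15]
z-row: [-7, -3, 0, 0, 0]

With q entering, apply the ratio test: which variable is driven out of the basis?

u1

Column q entries and ratios — u1: 11/3 = 11/3; u2: 15/4 = 15/4.
Smallest ratio is 11/3 in the row of u1, so u1 leaves.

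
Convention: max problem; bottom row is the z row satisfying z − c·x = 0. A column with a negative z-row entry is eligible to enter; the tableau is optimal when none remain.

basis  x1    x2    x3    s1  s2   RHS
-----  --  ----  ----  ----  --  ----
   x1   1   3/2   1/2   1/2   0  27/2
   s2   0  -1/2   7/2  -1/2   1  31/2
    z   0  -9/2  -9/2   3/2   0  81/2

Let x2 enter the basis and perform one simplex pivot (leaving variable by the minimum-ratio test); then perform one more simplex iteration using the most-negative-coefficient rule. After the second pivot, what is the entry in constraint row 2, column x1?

1/11

Ratio test on column x2 — row 1: (27/2)/(3/2) = 9; row 2: entry -1/2 ≤ 0. Minimum is 9 at row 1 (x1 leaves); pivot element 3/2.
Divide row 1 by 3/2; eliminate column x2 from the other rows.
Second iteration: most negative z-row entry is -3 in column x3, so x3 enters.
Ratio test on column x3 — row 1: 9/(1/3) = 27; row 2: 20/(11/3) = 60/11. Minimum is 60/11 at row 2 (s2 leaves); pivot element 11/3.
Divide row 2 by 11/3; eliminate column x3 from the other rows.
After both pivots, the entry at constraint row 2, column x1 is 1/11.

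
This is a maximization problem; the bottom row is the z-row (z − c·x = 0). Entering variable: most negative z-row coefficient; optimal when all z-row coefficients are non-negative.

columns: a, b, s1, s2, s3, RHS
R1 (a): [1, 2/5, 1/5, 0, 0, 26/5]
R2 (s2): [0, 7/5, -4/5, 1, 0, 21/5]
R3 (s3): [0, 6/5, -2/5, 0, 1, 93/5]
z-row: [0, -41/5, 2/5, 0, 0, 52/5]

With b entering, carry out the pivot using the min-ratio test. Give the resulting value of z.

Ratio test on column b — row 1: (26/5)/(2/5) = 13; row 2: (21/5)/(7/5) = 3; row 3: (93/5)/(6/5) = 31/2. Minimum is 3 at row 2 (s2 leaves); pivot element 7/5.
Pivot on row 2; the z-row RHS becomes 52/5 − (-41/5)·3 = 35.

35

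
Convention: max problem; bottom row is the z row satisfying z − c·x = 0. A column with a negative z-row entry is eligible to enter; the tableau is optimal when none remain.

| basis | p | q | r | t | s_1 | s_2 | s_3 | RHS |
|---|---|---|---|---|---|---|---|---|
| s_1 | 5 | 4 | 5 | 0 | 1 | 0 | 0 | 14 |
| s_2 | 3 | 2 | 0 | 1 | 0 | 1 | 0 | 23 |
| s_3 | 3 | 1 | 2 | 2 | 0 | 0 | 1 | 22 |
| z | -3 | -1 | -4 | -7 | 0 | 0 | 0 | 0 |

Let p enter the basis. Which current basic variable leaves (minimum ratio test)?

s_1

Column p entries and ratios — s_1: 14/5 = 14/5; s_2: 23/3 = 23/3; s_3: 22/3 = 22/3.
Smallest ratio is 14/5 in the row of s_1, so s_1 leaves.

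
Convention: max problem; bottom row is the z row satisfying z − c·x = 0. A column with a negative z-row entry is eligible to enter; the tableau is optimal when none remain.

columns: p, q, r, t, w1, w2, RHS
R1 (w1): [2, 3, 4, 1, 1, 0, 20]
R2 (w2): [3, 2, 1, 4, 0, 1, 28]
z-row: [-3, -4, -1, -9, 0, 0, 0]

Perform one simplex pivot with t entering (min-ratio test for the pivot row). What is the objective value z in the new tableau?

63

Ratio test on column t — row 1: 20/1 = 20; row 2: 28/4 = 7. Minimum is 7 at row 2 (w2 leaves); pivot element 4.
Pivot on row 2; the z-row RHS becomes 0 − (-9)·7 = 63.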